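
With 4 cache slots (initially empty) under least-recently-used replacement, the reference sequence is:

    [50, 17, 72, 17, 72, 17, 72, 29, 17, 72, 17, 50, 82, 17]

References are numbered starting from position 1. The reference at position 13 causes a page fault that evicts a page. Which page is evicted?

29

pos 1: 50 -> fault, frames {50}
pos 2: 17 -> fault, frames {50,17}
pos 3: 72 -> fault, frames {50,17,72}
pos 4: 17 -> hit
pos 5: 72 -> hit
pos 6: 17 -> hit
pos 7: 72 -> hit
pos 8: 29 -> fault, frames {50,17,72,29}
pos 9: 17 -> hit
pos 10: 72 -> hit
pos 11: 17 -> hit
pos 12: 50 -> hit
pos 13: 82 -> fault, evict 29, frames {72,17,50,82}
At position 13, page 29 is evicted.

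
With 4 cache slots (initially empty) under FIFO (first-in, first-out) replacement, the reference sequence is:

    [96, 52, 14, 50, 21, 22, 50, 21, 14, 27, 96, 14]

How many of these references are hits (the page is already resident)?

96 -> miss, frames [96]
52 -> miss, frames [96, 52]
14 -> miss, frames [96, 52, 14]
50 -> miss, frames [96, 52, 14, 50]
21 -> miss, evict 96, frames [52, 14, 50, 21]
22 -> miss, evict 52, frames [14, 50, 21, 22]
50 -> hit
21 -> hit
14 -> hit
27 -> miss, evict 14, frames [50, 21, 22, 27]
96 -> miss, evict 50, frames [21, 22, 27, 96]
14 -> miss, evict 21, frames [22, 27, 96, 14]
Hits: 3.

3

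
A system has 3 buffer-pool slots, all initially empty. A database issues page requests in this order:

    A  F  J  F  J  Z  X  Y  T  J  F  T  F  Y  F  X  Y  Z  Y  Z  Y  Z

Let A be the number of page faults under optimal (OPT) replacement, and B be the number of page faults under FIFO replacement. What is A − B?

-2

Under OPT: F F F . . F F F F . . . . F . F . F . . . . → 10 faults.
Under FIFO: F F F . . F F F F F F . . F . F . F . . . . → 12 faults.
A − B = 10 − 12 = -2.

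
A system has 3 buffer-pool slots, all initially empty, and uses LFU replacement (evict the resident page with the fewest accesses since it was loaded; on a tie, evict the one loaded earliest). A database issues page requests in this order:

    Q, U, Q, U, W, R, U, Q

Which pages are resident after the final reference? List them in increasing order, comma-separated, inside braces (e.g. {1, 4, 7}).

Q -> fault, frames (Q)
U -> fault, frames (Q U)
Q -> hit
U -> hit
W -> fault, frames (Q U W)
R -> fault, evict W, frames (Q U R)
U -> hit
Q -> hit

{Q, R, U}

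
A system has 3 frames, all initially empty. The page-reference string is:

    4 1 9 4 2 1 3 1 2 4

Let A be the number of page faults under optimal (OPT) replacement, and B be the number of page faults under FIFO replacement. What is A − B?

Under OPT: F F F . F . F . . F → 6 faults.
Under FIFO: F F F . F . F F . F → 7 faults.
A − B = 6 − 7 = -1.

-1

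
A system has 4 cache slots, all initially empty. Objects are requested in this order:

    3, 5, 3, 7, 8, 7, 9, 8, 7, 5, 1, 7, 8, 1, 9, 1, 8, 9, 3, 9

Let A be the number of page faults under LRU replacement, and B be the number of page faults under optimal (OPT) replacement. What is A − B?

Under LRU: F F . F F . F . . F F . . . F . . . F . → 9 faults.
Under OPT: F F . F F . F . . . F . . . . . . . F . → 7 faults.
A − B = 9 − 7 = 2.

2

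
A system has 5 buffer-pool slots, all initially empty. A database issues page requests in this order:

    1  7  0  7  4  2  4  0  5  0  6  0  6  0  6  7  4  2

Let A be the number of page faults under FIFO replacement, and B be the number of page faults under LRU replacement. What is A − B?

-1

Under FIFO: F F F . F F . . F . F . . . . F . . → 8 faults.
Under LRU: F F F . F F . . F . F . . . . F . F → 9 faults.
A − B = 8 − 9 = -1.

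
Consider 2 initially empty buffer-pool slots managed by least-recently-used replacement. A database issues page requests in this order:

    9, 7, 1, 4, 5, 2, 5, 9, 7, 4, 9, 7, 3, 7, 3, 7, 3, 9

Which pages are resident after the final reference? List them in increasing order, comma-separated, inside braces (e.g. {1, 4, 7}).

9: fault, frames [9]
7: fault, frames [9, 7]
1: fault, evict 9, frames [7, 1]
4: fault, evict 7, frames [1, 4]
5: fault, evict 1, frames [4, 5]
2: fault, evict 4, frames [5, 2]
5: hit
9: fault, evict 2, frames [5, 9]
7: fault, evict 5, frames [9, 7]
4: fault, evict 9, frames [7, 4]
9: fault, evict 7, frames [4, 9]
7: fault, evict 4, frames [9, 7]
3: fault, evict 9, frames [7, 3]
7: hit
3: hit
7: hit
3: hit
9: fault, evict 7, frames [3, 9]

{3, 9}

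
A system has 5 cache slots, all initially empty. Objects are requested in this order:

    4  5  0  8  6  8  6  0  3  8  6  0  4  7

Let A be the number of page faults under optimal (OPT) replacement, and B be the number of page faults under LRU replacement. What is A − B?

-1

Under OPT: F F F F F . . . F . . . . F → 7 faults.
Under LRU: F F F F F . . . F . . . F F → 8 faults.
A − B = 7 − 8 = -1.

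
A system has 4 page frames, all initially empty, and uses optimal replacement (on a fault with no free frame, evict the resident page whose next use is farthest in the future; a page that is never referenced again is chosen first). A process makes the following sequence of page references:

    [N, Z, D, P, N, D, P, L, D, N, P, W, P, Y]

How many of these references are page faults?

N: fault, frames (N)
Z: fault, frames (N Z)
D: fault, frames (N Z D)
P: fault, frames (N Z D P)
N: hit
D: hit
P: hit
L: fault, evict Z, frames (N D P L)
D: hit
N: hit
P: hit
W: fault, evict L, frames (N D P W)
P: hit
Y: fault, evict W, frames (N D P Y)
Page faults: 7.

7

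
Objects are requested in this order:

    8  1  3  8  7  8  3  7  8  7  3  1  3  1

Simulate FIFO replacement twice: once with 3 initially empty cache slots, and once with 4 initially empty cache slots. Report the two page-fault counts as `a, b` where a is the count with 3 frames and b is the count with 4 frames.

3 frames: F F F . F F . . . . . F F . → 7 faults.
4 frames: F F F . F . . . . . . . . . → 4 faults.
4 < 7: adding a frame reduced faults, as is typical.

7, 4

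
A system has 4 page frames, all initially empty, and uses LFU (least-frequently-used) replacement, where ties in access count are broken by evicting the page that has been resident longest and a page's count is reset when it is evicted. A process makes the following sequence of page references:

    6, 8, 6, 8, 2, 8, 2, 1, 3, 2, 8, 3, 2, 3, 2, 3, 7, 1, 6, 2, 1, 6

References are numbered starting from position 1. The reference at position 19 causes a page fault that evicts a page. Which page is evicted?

pos 1: 6: miss, frames {6}
pos 2: 8: miss, frames {6,8}
pos 3: 6: hit
pos 4: 8: hit
pos 5: 2: miss, frames {6,8,2}
pos 6: 8: hit
pos 7: 2: hit
pos 8: 1: miss, frames {6,8,2,1}
pos 9: 3: miss, evict 1, frames {6,8,2,3}
pos 10: 2: hit
pos 11: 8: hit
pos 12: 3: hit
pos 13: 2: hit
pos 14: 3: hit
pos 15: 2: hit
pos 16: 3: hit
pos 17: 7: miss, evict 6, frames {8,2,3,7}
pos 18: 1: miss, evict 7, frames {8,2,3,1}
pos 19: 6: miss, evict 1, frames {8,2,3,6}
At position 19, page 1 is evicted.

1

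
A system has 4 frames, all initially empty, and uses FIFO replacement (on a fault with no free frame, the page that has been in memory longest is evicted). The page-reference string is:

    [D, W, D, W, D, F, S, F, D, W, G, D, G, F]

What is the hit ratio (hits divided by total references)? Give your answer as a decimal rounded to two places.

D: miss, frames (D)
W: miss, frames (D W)
D: hit
W: hit
D: hit
F: miss, frames (D W F)
S: miss, frames (D W F S)
F: hit
D: hit
W: hit
G: miss, evict D, frames (W F S G)
D: miss, evict W, frames (F S G D)
G: hit
F: hit
Hits: 8 of 14 references → 8/14 = 0.5714.

0.57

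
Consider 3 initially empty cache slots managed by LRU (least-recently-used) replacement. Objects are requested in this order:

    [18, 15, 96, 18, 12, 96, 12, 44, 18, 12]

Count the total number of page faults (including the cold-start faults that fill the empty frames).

6

18 -> miss, frames (18)
15 -> miss, frames (18 15)
96 -> miss, frames (18 15 96)
18 -> hit
12 -> miss, evict 15, frames (96 18 12)
96 -> hit
12 -> hit
44 -> miss, evict 18, frames (96 12 44)
18 -> miss, evict 96, frames (12 44 18)
12 -> hit
Page faults: 6.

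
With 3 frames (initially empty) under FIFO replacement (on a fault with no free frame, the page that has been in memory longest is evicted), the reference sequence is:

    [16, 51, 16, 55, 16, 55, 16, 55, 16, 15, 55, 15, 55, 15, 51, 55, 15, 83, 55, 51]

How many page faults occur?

6

16 -> fault, frames {16}
51 -> fault, frames {16,51}
16 -> hit
55 -> fault, frames {16,51,55}
16 -> hit
55 -> hit
16 -> hit
55 -> hit
16 -> hit
15 -> fault, evict 16, frames {51,55,15}
55 -> hit
15 -> hit
55 -> hit
15 -> hit
51 -> hit
55 -> hit
15 -> hit
83 -> fault, evict 51, frames {55,15,83}
55 -> hit
51 -> fault, evict 55, frames {15,83,51}
Page faults: 6.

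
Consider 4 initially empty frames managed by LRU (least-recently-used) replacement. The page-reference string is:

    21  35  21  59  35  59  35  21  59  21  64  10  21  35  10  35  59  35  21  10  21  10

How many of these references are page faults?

21: miss, frames {21}
35: miss, frames {21,35}
21: hit
59: miss, frames {35,21,59}
35: hit
59: hit
35: hit
21: hit
59: hit
21: hit
64: miss, frames {35,59,21,64}
10: miss, evict 35, frames {59,21,64,10}
21: hit
35: miss, evict 59, frames {64,10,21,35}
10: hit
35: hit
59: miss, evict 64, frames {21,10,35,59}
35: hit
21: hit
10: hit
21: hit
10: hit
Page faults: 7.

7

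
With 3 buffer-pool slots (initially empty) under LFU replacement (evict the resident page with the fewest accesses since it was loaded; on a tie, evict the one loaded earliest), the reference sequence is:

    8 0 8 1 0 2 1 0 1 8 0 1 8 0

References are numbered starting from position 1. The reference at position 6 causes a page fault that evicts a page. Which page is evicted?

1

pos 1: 8: miss, frames (8)
pos 2: 0: miss, frames (8 0)
pos 3: 8: hit
pos 4: 1: miss, frames (8 0 1)
pos 5: 0: hit
pos 6: 2: miss, evict 1, frames (8 0 2)
At position 6, page 1 is evicted.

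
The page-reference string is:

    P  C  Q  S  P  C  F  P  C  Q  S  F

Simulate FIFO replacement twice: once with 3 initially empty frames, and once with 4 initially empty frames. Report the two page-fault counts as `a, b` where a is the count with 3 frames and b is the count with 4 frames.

9, 10

3 frames: F F F F F F F . . F F . → 9 faults.
4 frames: F F F F . . F F F F F F → 10 faults.
10 > 9: adding a frame increased faults — Belady's anomaly.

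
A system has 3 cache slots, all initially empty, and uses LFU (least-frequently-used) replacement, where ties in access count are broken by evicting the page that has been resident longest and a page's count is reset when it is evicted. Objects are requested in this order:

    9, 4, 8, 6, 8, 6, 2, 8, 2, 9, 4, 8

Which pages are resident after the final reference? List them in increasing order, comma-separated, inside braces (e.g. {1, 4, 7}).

9: miss, frames (9)
4: miss, frames (9 4)
8: miss, frames (9 4 8)
6: miss, evict 9, frames (4 8 6)
8: hit
6: hit
2: miss, evict 4, frames (8 6 2)
8: hit
2: hit
9: miss, evict 6, frames (8 2 9)
4: miss, evict 9, frames (8 2 4)
8: hit

{2, 4, 8}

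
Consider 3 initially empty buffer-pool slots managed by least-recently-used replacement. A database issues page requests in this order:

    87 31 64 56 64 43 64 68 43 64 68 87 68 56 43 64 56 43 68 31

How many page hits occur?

8

87 -> fault, frames (87)
31 -> fault, frames (87 31)
64 -> fault, frames (87 31 64)
56 -> fault, evict 87, frames (31 64 56)
64 -> hit
43 -> fault, evict 31, frames (56 64 43)
64 -> hit
68 -> fault, evict 56, frames (43 64 68)
43 -> hit
64 -> hit
68 -> hit
87 -> fault, evict 43, frames (64 68 87)
68 -> hit
56 -> fault, evict 64, frames (87 68 56)
43 -> fault, evict 87, frames (68 56 43)
64 -> fault, evict 68, frames (56 43 64)
56 -> hit
43 -> hit
68 -> fault, evict 64, frames (56 43 68)
31 -> fault, evict 56, frames (43 68 31)
Hits: 8.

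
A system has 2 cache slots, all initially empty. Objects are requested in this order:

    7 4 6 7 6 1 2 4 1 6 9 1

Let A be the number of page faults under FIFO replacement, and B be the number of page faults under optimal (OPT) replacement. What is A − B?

Under FIFO: F F F F . F F F F F F F → 11 faults.
Under OPT: F F F . . F F F . F F . → 8 faults.
A − B = 11 − 8 = 3.

3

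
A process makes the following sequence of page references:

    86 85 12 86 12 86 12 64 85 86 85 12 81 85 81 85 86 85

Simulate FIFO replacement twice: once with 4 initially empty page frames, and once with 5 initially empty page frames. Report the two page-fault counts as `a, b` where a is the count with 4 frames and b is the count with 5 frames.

4 frames: F F F . . . . F . . . . F . . . F F → 7 faults.
5 frames: F F F . . . . F . . . . F . . . . . → 5 faults.
5 < 7: adding a frame reduced faults, as is typical.

7, 5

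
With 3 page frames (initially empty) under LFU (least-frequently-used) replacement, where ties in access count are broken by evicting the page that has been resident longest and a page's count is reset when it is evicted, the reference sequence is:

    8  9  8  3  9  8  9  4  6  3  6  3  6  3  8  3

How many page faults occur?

8: miss, frames [8]
9: miss, frames [8, 9]
8: hit
3: miss, frames [8, 9, 3]
9: hit
8: hit
9: hit
4: miss, evict 3, frames [8, 9, 4]
6: miss, evict 4, frames [8, 9, 6]
3: miss, evict 6, frames [8, 9, 3]
6: miss, evict 3, frames [8, 9, 6]
3: miss, evict 6, frames [8, 9, 3]
6: miss, evict 3, frames [8, 9, 6]
3: miss, evict 6, frames [8, 9, 3]
8: hit
3: hit
Page faults: 10.

10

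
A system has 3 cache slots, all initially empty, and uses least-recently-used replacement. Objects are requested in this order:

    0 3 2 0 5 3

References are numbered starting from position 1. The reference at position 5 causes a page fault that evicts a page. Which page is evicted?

pos 1: 0: fault, frames {0}
pos 2: 3: fault, frames {0,3}
pos 3: 2: fault, frames {0,3,2}
pos 4: 0: hit
pos 5: 5: fault, evict 3, frames {2,0,5}
At position 5, page 3 is evicted.

3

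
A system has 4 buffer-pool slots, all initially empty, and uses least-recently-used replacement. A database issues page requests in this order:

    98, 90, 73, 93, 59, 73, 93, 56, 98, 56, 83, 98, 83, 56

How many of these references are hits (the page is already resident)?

98: miss, frames [98]
90: miss, frames [98, 90]
73: miss, frames [98, 90, 73]
93: miss, frames [98, 90, 73, 93]
59: miss, evict 98, frames [90, 73, 93, 59]
73: hit
93: hit
56: miss, evict 90, frames [59, 73, 93, 56]
98: miss, evict 59, frames [73, 93, 56, 98]
56: hit
83: miss, evict 73, frames [93, 98, 56, 83]
98: hit
83: hit
56: hit
Hits: 6.

6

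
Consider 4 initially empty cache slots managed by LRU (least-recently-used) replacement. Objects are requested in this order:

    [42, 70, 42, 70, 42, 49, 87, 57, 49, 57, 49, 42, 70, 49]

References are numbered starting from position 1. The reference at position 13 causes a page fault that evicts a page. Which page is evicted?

pos 1: 42 -> miss, frames (42)
pos 2: 70 -> miss, frames (42 70)
pos 3: 42 -> hit
pos 4: 70 -> hit
pos 5: 42 -> hit
pos 6: 49 -> miss, frames (70 42 49)
pos 7: 87 -> miss, frames (70 42 49 87)
pos 8: 57 -> miss, evict 70, frames (42 49 87 57)
pos 9: 49 -> hit
pos 10: 57 -> hit
pos 11: 49 -> hit
pos 12: 42 -> hit
pos 13: 70 -> miss, evict 87, frames (57 49 42 70)
At position 13, page 87 is evicted.

87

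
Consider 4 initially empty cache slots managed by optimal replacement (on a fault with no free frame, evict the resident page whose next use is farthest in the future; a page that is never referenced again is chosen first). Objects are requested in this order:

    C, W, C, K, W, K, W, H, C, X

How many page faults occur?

C -> miss, frames {C}
W -> miss, frames {C,W}
C -> hit
K -> miss, frames {C,W,K}
W -> hit
K -> hit
W -> hit
H -> miss, frames {C,W,K,H}
C -> hit
X -> miss, evict H, frames {C,W,K,X}
Page faults: 5.

5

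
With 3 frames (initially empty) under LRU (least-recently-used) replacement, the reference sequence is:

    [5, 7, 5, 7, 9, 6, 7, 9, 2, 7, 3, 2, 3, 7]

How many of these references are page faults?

5: fault, frames (5)
7: fault, frames (5 7)
5: hit
7: hit
9: fault, frames (5 7 9)
6: fault, evict 5, frames (7 9 6)
7: hit
9: hit
2: fault, evict 6, frames (7 9 2)
7: hit
3: fault, evict 9, frames (2 7 3)
2: hit
3: hit
7: hit
Page faults: 6.

6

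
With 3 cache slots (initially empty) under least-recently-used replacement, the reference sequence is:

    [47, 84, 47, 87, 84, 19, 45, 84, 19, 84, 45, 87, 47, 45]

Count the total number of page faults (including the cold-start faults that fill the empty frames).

47: fault, frames {47}
84: fault, frames {47,84}
47: hit
87: fault, frames {84,47,87}
84: hit
19: fault, evict 47, frames {87,84,19}
45: fault, evict 87, frames {84,19,45}
84: hit
19: hit
84: hit
45: hit
87: fault, evict 19, frames {84,45,87}
47: fault, evict 84, frames {45,87,47}
45: hit
Page faults: 7.

7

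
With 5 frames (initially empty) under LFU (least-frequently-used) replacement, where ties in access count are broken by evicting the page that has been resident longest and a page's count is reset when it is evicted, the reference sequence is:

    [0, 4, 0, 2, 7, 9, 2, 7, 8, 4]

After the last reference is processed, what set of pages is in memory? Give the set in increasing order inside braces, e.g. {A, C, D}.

0 → miss, frames [0]
4 → miss, frames [0, 4]
0 → hit
2 → miss, frames [0, 4, 2]
7 → miss, frames [0, 4, 2, 7]
9 → miss, frames [0, 4, 2, 7, 9]
2 → hit
7 → hit
8 → miss, evict 4, frames [0, 2, 7, 9, 8]
4 → miss, evict 9, frames [0, 2, 7, 8, 4]

{0, 2, 4, 7, 8}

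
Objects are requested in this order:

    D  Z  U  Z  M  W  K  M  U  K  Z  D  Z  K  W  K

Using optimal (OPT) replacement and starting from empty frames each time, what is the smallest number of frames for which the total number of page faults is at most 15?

2

f=1: 16 faults
f=2: 11 faults
f=3: 9 faults
f=4: 8 faults
f=5: 7 faults
f=6: 6 faults
Smallest f with faults ≤ 15 is 2.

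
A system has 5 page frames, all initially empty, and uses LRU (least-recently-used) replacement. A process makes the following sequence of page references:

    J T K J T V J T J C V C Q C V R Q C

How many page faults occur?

7

J: fault, frames [J]
T: fault, frames [J, T]
K: fault, frames [J, T, K]
J: hit
T: hit
V: fault, frames [K, J, T, V]
J: hit
T: hit
J: hit
C: fault, frames [K, V, T, J, C]
V: hit
C: hit
Q: fault, evict K, frames [T, J, V, C, Q]
C: hit
V: hit
R: fault, evict T, frames [J, Q, C, V, R]
Q: hit
C: hit
Page faults: 7.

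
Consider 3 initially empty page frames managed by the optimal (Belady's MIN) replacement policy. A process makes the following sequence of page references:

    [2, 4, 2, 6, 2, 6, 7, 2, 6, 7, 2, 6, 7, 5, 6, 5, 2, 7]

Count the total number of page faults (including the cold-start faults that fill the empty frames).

6

2 → miss, frames [2]
4 → miss, frames [2, 4]
2 → hit
6 → miss, frames [2, 4, 6]
2 → hit
6 → hit
7 → miss, evict 4, frames [2, 6, 7]
2 → hit
6 → hit
7 → hit
2 → hit
6 → hit
7 → hit
5 → miss, evict 7, frames [2, 6, 5]
6 → hit
5 → hit
2 → hit
7 → miss, evict 5, frames [2, 6, 7]
Page faults: 6.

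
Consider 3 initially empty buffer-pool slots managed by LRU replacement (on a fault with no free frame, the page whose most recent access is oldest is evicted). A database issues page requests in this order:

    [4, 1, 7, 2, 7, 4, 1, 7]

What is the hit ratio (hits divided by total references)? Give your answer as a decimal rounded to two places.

0.25

4 → fault, frames (4)
1 → fault, frames (4 1)
7 → fault, frames (4 1 7)
2 → fault, evict 4, frames (1 7 2)
7 → hit
4 → fault, evict 1, frames (2 7 4)
1 → fault, evict 2, frames (7 4 1)
7 → hit
Hits: 2 of 8 references → 2/8 = 0.2500.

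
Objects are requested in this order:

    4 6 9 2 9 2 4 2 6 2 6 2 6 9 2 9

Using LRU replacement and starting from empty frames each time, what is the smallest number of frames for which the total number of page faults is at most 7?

f=1: 16 faults
f=2: 8 faults
f=3: 7 faults
f=4: 4 faults
Smallest f with faults ≤ 7 is 3.

3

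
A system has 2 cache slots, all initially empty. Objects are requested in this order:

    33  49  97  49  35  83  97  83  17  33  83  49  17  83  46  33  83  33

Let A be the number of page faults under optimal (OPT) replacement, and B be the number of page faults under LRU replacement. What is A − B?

-4

Under OPT: F F F . F F . . F F . F F . F F . . → 11 faults.
Under LRU: F F F . F F F . F F F F F F F F F . → 15 faults.
A − B = 11 − 15 = -4.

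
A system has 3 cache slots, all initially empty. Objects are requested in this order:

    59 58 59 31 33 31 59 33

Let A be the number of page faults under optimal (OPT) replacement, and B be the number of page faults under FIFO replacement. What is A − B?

Under OPT: F F . F F . . . → 4 faults.
Under FIFO: F F . F F . F . → 5 faults.
A − B = 4 − 5 = -1.

-1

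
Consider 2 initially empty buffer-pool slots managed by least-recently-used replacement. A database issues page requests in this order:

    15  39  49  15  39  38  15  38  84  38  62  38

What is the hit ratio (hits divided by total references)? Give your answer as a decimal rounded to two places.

15 → miss, frames (15)
39 → miss, frames (15 39)
49 → miss, evict 15, frames (39 49)
15 → miss, evict 39, frames (49 15)
39 → miss, evict 49, frames (15 39)
38 → miss, evict 15, frames (39 38)
15 → miss, evict 39, frames (38 15)
38 → hit
84 → miss, evict 15, frames (38 84)
38 → hit
62 → miss, evict 84, frames (38 62)
38 → hit
Hits: 3 of 12 references → 3/12 = 0.2500.

0.25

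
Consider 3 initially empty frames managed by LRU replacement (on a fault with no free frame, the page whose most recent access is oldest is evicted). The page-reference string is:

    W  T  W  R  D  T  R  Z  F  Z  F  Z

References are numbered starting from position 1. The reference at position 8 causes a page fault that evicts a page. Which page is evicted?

D

pos 1: W -> miss, frames {W}
pos 2: T -> miss, frames {W,T}
pos 3: W -> hit
pos 4: R -> miss, frames {T,W,R}
pos 5: D -> miss, evict T, frames {W,R,D}
pos 6: T -> miss, evict W, frames {R,D,T}
pos 7: R -> hit
pos 8: Z -> miss, evict D, frames {T,R,Z}
At position 8, page D is evicted.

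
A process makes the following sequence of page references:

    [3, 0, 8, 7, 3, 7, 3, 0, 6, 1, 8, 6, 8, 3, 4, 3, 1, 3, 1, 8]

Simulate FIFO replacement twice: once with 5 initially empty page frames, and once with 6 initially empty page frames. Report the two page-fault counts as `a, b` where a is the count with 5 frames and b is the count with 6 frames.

5 frames: F F F F . . . . F F . . . F F . . . . F → 9 faults.
6 frames: F F F F . . . . F F . . . . F F . . . . → 8 faults.
8 < 9: adding a frame reduced faults, as is typical.

9, 8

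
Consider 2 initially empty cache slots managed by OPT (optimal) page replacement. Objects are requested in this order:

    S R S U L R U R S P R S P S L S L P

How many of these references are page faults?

S -> miss, frames {S}
R -> miss, frames {S,R}
S -> hit
U -> miss, evict S, frames {R,U}
L -> miss, evict U, frames {R,L}
R -> hit
U -> miss, evict L, frames {R,U}
R -> hit
S -> miss, evict U, frames {R,S}
P -> miss, evict S, frames {R,P}
R -> hit
S -> miss, evict R, frames {P,S}
P -> hit
S -> hit
L -> miss, evict P, frames {S,L}
S -> hit
L -> hit
P -> miss, evict L, frames {S,P}
Page faults: 10.

10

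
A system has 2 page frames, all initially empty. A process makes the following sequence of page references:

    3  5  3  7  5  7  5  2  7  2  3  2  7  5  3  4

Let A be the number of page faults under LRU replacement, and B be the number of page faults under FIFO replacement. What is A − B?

Under LRU: F F . F F . . F F . F . F F F F → 11 faults.
Under FIFO: F F . F . . . F . . F . F F F F → 9 faults.
A − B = 11 − 9 = 2.

2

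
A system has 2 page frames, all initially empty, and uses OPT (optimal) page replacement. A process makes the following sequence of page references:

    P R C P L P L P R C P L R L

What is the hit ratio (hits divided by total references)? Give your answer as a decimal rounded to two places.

P → fault, frames [P]
R → fault, frames [P, R]
C → fault, evict R, frames [P, C]
P → hit
L → fault, evict C, frames [P, L]
P → hit
L → hit
P → hit
R → fault, evict L, frames [P, R]
C → fault, evict R, frames [P, C]
P → hit
L → fault, evict C, frames [P, L]
R → fault, evict P, frames [L, R]
L → hit
Hits: 6 of 14 references → 6/14 = 0.4286.

0.43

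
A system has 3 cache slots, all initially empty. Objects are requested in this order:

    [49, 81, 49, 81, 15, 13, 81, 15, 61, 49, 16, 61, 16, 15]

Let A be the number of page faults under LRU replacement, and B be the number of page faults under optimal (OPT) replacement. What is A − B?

1

Under LRU: F F . . F F . . F F F . . F → 8 faults.
Under OPT: F F . . F F . . F F F . . . → 7 faults.
A − B = 8 − 7 = 1.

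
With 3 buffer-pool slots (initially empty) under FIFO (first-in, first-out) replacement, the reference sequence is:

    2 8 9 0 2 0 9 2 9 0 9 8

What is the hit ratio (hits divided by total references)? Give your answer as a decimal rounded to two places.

2: fault, frames [2]
8: fault, frames [2, 8]
9: fault, frames [2, 8, 9]
0: fault, evict 2, frames [8, 9, 0]
2: fault, evict 8, frames [9, 0, 2]
0: hit
9: hit
2: hit
9: hit
0: hit
9: hit
8: fault, evict 9, frames [0, 2, 8]
Hits: 6 of 12 references → 6/12 = 0.5000.

0.50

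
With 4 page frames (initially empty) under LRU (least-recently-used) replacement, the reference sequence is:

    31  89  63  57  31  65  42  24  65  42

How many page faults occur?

7

31 → fault, frames [31]
89 → fault, frames [31, 89]
63 → fault, frames [31, 89, 63]
57 → fault, frames [31, 89, 63, 57]
31 → hit
65 → fault, evict 89, frames [63, 57, 31, 65]
42 → fault, evict 63, frames [57, 31, 65, 42]
24 → fault, evict 57, frames [31, 65, 42, 24]
65 → hit
42 → hit
Page faults: 7.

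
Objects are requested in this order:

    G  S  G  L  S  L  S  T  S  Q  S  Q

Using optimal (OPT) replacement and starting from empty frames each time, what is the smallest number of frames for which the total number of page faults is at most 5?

f=1: 12 faults
f=2: 5 faults
f=3: 5 faults
f=4: 5 faults
f=5: 5 faults
Smallest f with faults ≤ 5 is 2.

2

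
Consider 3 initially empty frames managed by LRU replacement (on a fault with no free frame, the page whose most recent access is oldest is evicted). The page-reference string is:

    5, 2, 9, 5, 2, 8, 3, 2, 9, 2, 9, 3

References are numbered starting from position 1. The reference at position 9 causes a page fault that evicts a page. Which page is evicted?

8

pos 1: 5 → fault, frames {5}
pos 2: 2 → fault, frames {5,2}
pos 3: 9 → fault, frames {5,2,9}
pos 4: 5 → hit
pos 5: 2 → hit
pos 6: 8 → fault, evict 9, frames {5,2,8}
pos 7: 3 → fault, evict 5, frames {2,8,3}
pos 8: 2 → hit
pos 9: 9 → fault, evict 8, frames {3,2,9}
At position 9, page 8 is evicted.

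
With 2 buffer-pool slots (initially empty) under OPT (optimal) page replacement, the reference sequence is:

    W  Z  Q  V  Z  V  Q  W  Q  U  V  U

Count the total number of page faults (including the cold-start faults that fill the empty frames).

8

W → miss, frames (W)
Z → miss, frames (W Z)
Q → miss, evict W, frames (Z Q)
V → miss, evict Q, frames (Z V)
Z → hit
V → hit
Q → miss, evict Z, frames (V Q)
W → miss, evict V, frames (Q W)
Q → hit
U → miss, evict W, frames (Q U)
V → miss, evict Q, frames (U V)
U → hit
Page faults: 8.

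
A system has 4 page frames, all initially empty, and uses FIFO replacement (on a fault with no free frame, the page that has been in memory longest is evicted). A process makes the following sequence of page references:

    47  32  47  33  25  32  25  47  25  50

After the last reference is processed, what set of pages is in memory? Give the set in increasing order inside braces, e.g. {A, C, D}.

{25, 32, 33, 50}

47: miss, frames {47}
32: miss, frames {47,32}
47: hit
33: miss, frames {47,32,33}
25: miss, frames {47,32,33,25}
32: hit
25: hit
47: hit
25: hit
50: miss, evict 47, frames {32,33,25,50}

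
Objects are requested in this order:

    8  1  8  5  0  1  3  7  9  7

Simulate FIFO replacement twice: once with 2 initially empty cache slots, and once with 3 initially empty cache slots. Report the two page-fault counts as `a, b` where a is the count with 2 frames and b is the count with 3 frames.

8, 7

2 frames: F F . F F F F F F . → 8 faults.
3 frames: F F . F F . F F F . → 7 faults.
7 < 8: adding a frame reduced faults, as is typical.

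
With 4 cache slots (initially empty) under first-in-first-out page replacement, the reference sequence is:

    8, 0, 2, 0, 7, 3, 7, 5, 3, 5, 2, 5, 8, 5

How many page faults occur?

7

8 -> fault, frames [8]
0 -> fault, frames [8, 0]
2 -> fault, frames [8, 0, 2]
0 -> hit
7 -> fault, frames [8, 0, 2, 7]
3 -> fault, evict 8, frames [0, 2, 7, 3]
7 -> hit
5 -> fault, evict 0, frames [2, 7, 3, 5]
3 -> hit
5 -> hit
2 -> hit
5 -> hit
8 -> fault, evict 2, frames [7, 3, 5, 8]
5 -> hit
Page faults: 7.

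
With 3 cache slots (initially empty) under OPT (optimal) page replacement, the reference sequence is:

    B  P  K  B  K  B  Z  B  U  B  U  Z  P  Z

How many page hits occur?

8

B -> miss, frames {B}
P -> miss, frames {B,P}
K -> miss, frames {B,P,K}
B -> hit
K -> hit
B -> hit
Z -> miss, evict K, frames {B,P,Z}
B -> hit
U -> miss, evict P, frames {B,Z,U}
B -> hit
U -> hit
Z -> hit
P -> miss, evict U, frames {B,Z,P}
Z -> hit
Hits: 8.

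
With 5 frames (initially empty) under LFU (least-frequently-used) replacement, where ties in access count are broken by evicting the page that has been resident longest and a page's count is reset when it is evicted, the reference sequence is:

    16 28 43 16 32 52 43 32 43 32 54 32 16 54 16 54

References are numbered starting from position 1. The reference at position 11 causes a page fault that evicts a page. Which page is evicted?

28

pos 1: 16: miss, frames [16]
pos 2: 28: miss, frames [16, 28]
pos 3: 43: miss, frames [16, 28, 43]
pos 4: 16: hit
pos 5: 32: miss, frames [16, 28, 43, 32]
pos 6: 52: miss, frames [16, 28, 43, 32, 52]
pos 7: 43: hit
pos 8: 32: hit
pos 9: 43: hit
pos 10: 32: hit
pos 11: 54: miss, evict 28, frames [16, 43, 32, 52, 54]
At position 11, page 28 is evicted.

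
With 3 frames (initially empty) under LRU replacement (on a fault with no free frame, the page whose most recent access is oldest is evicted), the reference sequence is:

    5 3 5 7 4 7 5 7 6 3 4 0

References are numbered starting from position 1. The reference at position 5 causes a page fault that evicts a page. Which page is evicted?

pos 1: 5 -> fault, frames (5)
pos 2: 3 -> fault, frames (5 3)
pos 3: 5 -> hit
pos 4: 7 -> fault, frames (3 5 7)
pos 5: 4 -> fault, evict 3, frames (5 7 4)
At position 5, page 3 is evicted.

3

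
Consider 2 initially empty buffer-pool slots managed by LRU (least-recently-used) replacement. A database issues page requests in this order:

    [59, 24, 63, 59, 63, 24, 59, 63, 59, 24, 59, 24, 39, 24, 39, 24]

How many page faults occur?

59 -> miss, frames [59]
24 -> miss, frames [59, 24]
63 -> miss, evict 59, frames [24, 63]
59 -> miss, evict 24, frames [63, 59]
63 -> hit
24 -> miss, evict 59, frames [63, 24]
59 -> miss, evict 63, frames [24, 59]
63 -> miss, evict 24, frames [59, 63]
59 -> hit
24 -> miss, evict 63, frames [59, 24]
59 -> hit
24 -> hit
39 -> miss, evict 59, frames [24, 39]
24 -> hit
39 -> hit
24 -> hit
Page faults: 9.

9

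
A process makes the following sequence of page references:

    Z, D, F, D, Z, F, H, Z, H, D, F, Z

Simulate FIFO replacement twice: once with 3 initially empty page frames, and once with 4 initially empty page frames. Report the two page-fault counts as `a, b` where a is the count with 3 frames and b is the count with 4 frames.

7, 4

3 frames: F F F . . . F F . F F . → 7 faults.
4 frames: F F F . . . F . . . . . → 4 faults.
4 < 7: adding a frame reduced faults, as is typical.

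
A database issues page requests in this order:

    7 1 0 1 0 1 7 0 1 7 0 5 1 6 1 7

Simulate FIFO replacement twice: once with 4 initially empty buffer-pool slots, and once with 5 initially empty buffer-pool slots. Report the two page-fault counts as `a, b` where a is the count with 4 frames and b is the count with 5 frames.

6, 5

4 frames: F F F . . . . . . . . F . F . F → 6 faults.
5 frames: F F F . . . . . . . . F . F . . → 5 faults.
5 < 6: adding a frame reduced faults, as is typical.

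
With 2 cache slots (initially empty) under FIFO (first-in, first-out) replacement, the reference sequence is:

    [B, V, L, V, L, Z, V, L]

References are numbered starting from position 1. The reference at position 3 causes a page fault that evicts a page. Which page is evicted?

B

pos 1: B: fault, frames (B)
pos 2: V: fault, frames (B V)
pos 3: L: fault, evict B, frames (V L)
At position 3, page B is evicted.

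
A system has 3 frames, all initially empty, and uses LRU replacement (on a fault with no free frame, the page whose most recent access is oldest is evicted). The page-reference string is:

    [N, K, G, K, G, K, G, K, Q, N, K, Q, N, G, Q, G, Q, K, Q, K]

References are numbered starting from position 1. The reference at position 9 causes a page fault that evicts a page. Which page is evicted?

pos 1: N → fault, frames [N]
pos 2: K → fault, frames [N, K]
pos 3: G → fault, frames [N, K, G]
pos 4: K → hit
pos 5: G → hit
pos 6: K → hit
pos 7: G → hit
pos 8: K → hit
pos 9: Q → fault, evict N, frames [G, K, Q]
At position 9, page N is evicted.

N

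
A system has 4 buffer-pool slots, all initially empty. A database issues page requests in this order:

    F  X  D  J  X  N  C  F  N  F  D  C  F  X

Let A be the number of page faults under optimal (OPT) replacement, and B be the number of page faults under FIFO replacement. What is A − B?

Under OPT: F F F F . F F . . . . . . F → 7 faults.
Under FIFO: F F F F . F F F . . F . . F → 9 faults.
A − B = 7 − 9 = -2.

-2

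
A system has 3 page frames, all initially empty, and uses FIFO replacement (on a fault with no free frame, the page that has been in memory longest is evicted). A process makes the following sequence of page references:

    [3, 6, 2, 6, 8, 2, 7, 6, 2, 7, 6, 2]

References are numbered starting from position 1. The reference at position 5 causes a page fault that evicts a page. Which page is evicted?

pos 1: 3: fault, frames {3}
pos 2: 6: fault, frames {3,6}
pos 3: 2: fault, frames {3,6,2}
pos 4: 6: hit
pos 5: 8: fault, evict 3, frames {6,2,8}
At position 5, page 3 is evicted.

3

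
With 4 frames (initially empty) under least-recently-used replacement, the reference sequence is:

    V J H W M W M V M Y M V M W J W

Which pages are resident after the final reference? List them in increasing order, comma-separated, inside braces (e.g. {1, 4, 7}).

{J, M, V, W}

V → miss, frames [V]
J → miss, frames [V, J]
H → miss, frames [V, J, H]
W → miss, frames [V, J, H, W]
M → miss, evict V, frames [J, H, W, M]
W → hit
M → hit
V → miss, evict J, frames [H, W, M, V]
M → hit
Y → miss, evict H, frames [W, V, M, Y]
M → hit
V → hit
M → hit
W → hit
J → miss, evict Y, frames [V, M, W, J]
W → hit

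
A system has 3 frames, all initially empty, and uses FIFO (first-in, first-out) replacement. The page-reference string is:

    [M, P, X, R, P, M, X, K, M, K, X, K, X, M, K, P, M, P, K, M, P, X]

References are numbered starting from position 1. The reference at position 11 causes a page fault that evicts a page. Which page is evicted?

pos 1: M: fault, frames [M]
pos 2: P: fault, frames [M, P]
pos 3: X: fault, frames [M, P, X]
pos 4: R: fault, evict M, frames [P, X, R]
pos 5: P: hit
pos 6: M: fault, evict P, frames [X, R, M]
pos 7: X: hit
pos 8: K: fault, evict X, frames [R, M, K]
pos 9: M: hit
pos 10: K: hit
pos 11: X: fault, evict R, frames [M, K, X]
At position 11, page R is evicted.

R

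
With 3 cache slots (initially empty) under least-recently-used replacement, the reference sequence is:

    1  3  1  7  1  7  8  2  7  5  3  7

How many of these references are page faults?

1: miss, frames {1}
3: miss, frames {1,3}
1: hit
7: miss, frames {3,1,7}
1: hit
7: hit
8: miss, evict 3, frames {1,7,8}
2: miss, evict 1, frames {7,8,2}
7: hit
5: miss, evict 8, frames {2,7,5}
3: miss, evict 2, frames {7,5,3}
7: hit
Page faults: 7.

7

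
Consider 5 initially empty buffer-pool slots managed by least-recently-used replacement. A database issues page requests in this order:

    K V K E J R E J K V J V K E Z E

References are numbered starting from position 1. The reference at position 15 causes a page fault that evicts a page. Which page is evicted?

R

pos 1: K → miss, frames [K]
pos 2: V → miss, frames [K, V]
pos 3: K → hit
pos 4: E → miss, frames [V, K, E]
pos 5: J → miss, frames [V, K, E, J]
pos 6: R → miss, frames [V, K, E, J, R]
pos 7: E → hit
pos 8: J → hit
pos 9: K → hit
pos 10: V → hit
pos 11: J → hit
pos 12: V → hit
pos 13: K → hit
pos 14: E → hit
pos 15: Z → miss, evict R, frames [J, V, K, E, Z]
At position 15, page R is evicted.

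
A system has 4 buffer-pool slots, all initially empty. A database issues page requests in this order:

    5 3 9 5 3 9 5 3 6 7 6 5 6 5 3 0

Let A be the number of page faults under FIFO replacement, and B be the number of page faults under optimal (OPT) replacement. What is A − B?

2

Under FIFO: F F F . . . . . F F . F . . F F → 8 faults.
Under OPT: F F F . . . . . F F . . . . . F → 6 faults.
A − B = 8 − 6 = 2.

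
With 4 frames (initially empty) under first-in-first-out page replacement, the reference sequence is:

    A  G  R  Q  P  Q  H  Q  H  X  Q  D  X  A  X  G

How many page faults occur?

10

A: fault, frames [A]
G: fault, frames [A, G]
R: fault, frames [A, G, R]
Q: fault, frames [A, G, R, Q]
P: fault, evict A, frames [G, R, Q, P]
Q: hit
H: fault, evict G, frames [R, Q, P, H]
Q: hit
H: hit
X: fault, evict R, frames [Q, P, H, X]
Q: hit
D: fault, evict Q, frames [P, H, X, D]
X: hit
A: fault, evict P, frames [H, X, D, A]
X: hit
G: fault, evict H, frames [X, D, A, G]
Page faults: 10.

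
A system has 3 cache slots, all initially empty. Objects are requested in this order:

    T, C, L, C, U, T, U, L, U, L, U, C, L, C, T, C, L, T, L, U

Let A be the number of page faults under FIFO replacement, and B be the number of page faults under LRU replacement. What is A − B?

-1

Under FIFO: F F F . F F . . . . . F F . . . . . . F → 8 faults.
Under LRU: F F F . F F . F . . . F . . F . . . . F → 9 faults.
A − B = 8 − 9 = -1.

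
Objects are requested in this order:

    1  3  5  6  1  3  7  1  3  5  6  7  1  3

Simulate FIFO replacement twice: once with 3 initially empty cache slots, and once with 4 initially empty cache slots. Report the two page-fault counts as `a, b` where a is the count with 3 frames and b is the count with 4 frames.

3 frames: F F F F F F F . . F F . F F → 11 faults.
4 frames: F F F F . . F F F F F F F F → 12 faults.
12 > 11: adding a frame increased faults — Belady's anomaly.

11, 12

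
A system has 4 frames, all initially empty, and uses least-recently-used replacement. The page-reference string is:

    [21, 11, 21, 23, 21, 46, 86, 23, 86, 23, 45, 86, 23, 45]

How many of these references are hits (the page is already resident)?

21 -> fault, frames {21}
11 -> fault, frames {21,11}
21 -> hit
23 -> fault, frames {11,21,23}
21 -> hit
46 -> fault, frames {11,23,21,46}
86 -> fault, evict 11, frames {23,21,46,86}
23 -> hit
86 -> hit
23 -> hit
45 -> fault, evict 21, frames {46,86,23,45}
86 -> hit
23 -> hit
45 -> hit
Hits: 8.

8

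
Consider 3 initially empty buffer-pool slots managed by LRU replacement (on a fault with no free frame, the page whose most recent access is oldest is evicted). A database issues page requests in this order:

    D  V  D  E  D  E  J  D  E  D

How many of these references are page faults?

D: fault, frames [D]
V: fault, frames [D, V]
D: hit
E: fault, frames [V, D, E]
D: hit
E: hit
J: fault, evict V, frames [D, E, J]
D: hit
E: hit
D: hit
Page faults: 4.

4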